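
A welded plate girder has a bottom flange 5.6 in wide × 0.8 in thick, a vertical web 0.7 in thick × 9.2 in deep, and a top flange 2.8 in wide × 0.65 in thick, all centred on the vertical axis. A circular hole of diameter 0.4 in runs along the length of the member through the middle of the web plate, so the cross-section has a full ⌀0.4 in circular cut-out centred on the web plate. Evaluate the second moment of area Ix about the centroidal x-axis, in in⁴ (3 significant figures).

Ix ≈ 188 in⁴

Break the section into simple shapes (no overlaps), measuring from the bottom-left corner of the bounding box.
Bottom plate: 5.6 × 0.8, A = 4.48 in², y = 0.4 in, Ī = 0.23893 in⁴.
Web plate: 0.7 × 9.2, A = 6.44 in², y = 5.4 in, Ī = 45.423 in⁴.
Top plate: 2.8 × 0.65, A = 1.82 in², y = 10.325 in, Ī = 0.064079 in⁴.
Hole (subtracted): ⌀0.4, A = 0.12566 in², y = 5.4 in, Ī = 0.0012566 in⁴.
Centroid: ȳ = ΣA·y / ΣA = 4.3348 in.
Transfer each piece to the centroidal x-axis using Ī + A·d² with d = y − 4.3348:
  bottom plate: d = -3.9348 in → contributes +69.602 in⁴
  web plate: d = 1.0652 in → contributes +52.73 in⁴
  top plate: d = 5.9902 in → contributes +65.37 in⁴
  hole: d = 1.0652 in → contributes −0.14383 in⁴
Total I = 187.56 in⁴.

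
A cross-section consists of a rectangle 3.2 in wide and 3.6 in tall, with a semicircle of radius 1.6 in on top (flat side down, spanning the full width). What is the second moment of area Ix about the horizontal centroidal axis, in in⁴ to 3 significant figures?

Split into non-overlapping primitives; take the origin at the lower-left of the bounding box.
Rectangular body: 3.2 × 3.6, A = 11.52 in², y = 1.8 in, Ī = 12.442 in⁴.
Semicircular cap: semicircle r = 1.6, A = 4.0212 in², y = 4.2791 in, Ī = 0.7193 in⁴.
Centroid: ȳ = ΣA·y / ΣA = 2.4414 in.
Transfer each piece to the horizontal centroidal axis using Ī + A·d² with d = y − 2.4414:
  rectangular body: d = -0.64145 in → contributes +17.182 in⁴
  semicircular cap: d = 1.8376 in → contributes +14.298 in⁴
Total I = 31.48 in⁴.

Ix ≈ 31.5 in⁴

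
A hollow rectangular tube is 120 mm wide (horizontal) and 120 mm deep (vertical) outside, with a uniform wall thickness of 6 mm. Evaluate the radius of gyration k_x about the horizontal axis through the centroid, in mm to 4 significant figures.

k_x ≈ 46.60 mm

Split into non-overlapping primitives; take the origin at the lower-left of the bounding box.
Outer rectangle: 120 × 120, A = 14 400 mm², y = 60 mm, Ī = 17 280 000 mm⁴.
Inner void (subtracted): 108 × 108, A = 11 664 mm², y = 60 mm, Ī = 11 337 408 mm⁴.
By symmetry the centroid is at mid-height, ȳ = 60 mm.
All pieces are centred on the horizontal axis through the centroid, so I = ΣĪ (holes subtracted) = 5 942 592 mm⁴.
Radius of gyration: k = √(I/A) = √(5 942 592 / 2 736) = 46.6047 mm.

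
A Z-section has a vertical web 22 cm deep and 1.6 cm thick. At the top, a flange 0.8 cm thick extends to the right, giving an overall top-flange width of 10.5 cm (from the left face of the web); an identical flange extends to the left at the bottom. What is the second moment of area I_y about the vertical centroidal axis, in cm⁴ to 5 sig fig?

I_y ≈ 494.00 cm⁴

Split into non-overlapping primitives; take the origin at the lower-left of the bounding box.
Web: 1.6 × 22, A = 35.2 cm², x = 9.7 cm, Ī = 7.509333 cm⁴.
Top flange (beyond web): 8.9 × 0.8, A = 7.12 cm², x = 14.95 cm, Ī = 46.99793 cm⁴.
Bottom flange (beyond web): 8.9 × 0.8, A = 7.12 cm², x = 4.45 cm, Ī = 46.99793 cm⁴.
Centroid: x̄ = ΣA·x / ΣA = 9.7 cm.
Transfer each piece to the vertical centroidal axis using Ī + A·d² with d = x − 9.7:
  web: d = 0 cm → contributes +7.509333 cm⁴
  top flange (beyond web): d = 5.25 cm → contributes +243.2429 cm⁴
  bottom flange (beyond web): d = -5.25 cm → contributes +243.2429 cm⁴
Total I = 493.9952 cm⁴.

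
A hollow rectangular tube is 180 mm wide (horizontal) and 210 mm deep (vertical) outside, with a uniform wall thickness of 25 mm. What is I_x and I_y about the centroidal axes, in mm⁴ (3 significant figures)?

I_x ≈ 9.45 × 10⁷ mm⁴, I_y ≈ 7.28 × 10⁷ mm⁴

Treat the section as a set of non-overlapping primitives; coordinates are from the bounding-box lower-left.
Outer rectangle: 180 × 210, A = 37 800 mm², y = 105 mm, Ī = 138 915 000 mm⁴.
Inner void (subtracted): 130 × 160, A = 20 800 mm², y = 105 mm, Ī = 44 373 333 mm⁴.
By symmetry the centroid is at mid-height, ȳ = 105 mm.
All pieces are centred on the centroidal x-axis, so I = ΣĪ (holes subtracted) = 94 541 667 mm⁴.
Repeating about the centroidal y-axis gives I_y = 72 766 667 mm⁴.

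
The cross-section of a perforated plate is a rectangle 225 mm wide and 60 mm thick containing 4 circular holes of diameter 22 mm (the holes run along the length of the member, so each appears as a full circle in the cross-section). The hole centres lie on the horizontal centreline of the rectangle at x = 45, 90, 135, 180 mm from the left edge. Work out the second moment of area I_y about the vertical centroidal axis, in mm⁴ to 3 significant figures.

I_y ≈ 5.31 × 10⁷ mm⁴

Decompose the section into non-overlapping parts with the origin at the bottom-left of its bounding rectangle.
Plate: 225 × 60, A = 13 500 mm², x = 112.5 mm, Ī = 56 953 125 mm⁴.
Hole 1 (subtracted): ⌀22, A = 380.13 mm², x = 45 mm, Ī = 11 499 mm⁴.
Hole 2 (subtracted): ⌀22, A = 380.13 mm², x = 90 mm, Ī = 11 499 mm⁴.
Hole 3 (subtracted): ⌀22, A = 380.13 mm², x = 135 mm, Ī = 11 499 mm⁴.
Hole 4 (subtracted): ⌀22, A = 380.13 mm², x = 180 mm, Ī = 11 499 mm⁴.
By symmetry the centroid is at mid-width, x̄ = 112.5 mm.
Transfer each piece to the vertical centroidal axis using Ī + A·d² with d = x − 112.5:
  plate: d = 0 mm → contributes +56 953 125 mm⁴
  hole 1: d = -67.5 mm → contributes −1 743 479 mm⁴
  hole 2: d = -22.5 mm → contributes −203 941 mm⁴
  hole 3: d = 22.5 mm → contributes −203 941 mm⁴
  hole 4: d = 67.5 mm → contributes −1 743 479 mm⁴
Total I = 53 058 285 mm⁴.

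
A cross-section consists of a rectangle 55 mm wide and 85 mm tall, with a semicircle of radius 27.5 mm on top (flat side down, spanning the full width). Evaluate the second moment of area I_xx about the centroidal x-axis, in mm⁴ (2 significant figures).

I_xx ≈ 5.7 × 10⁶ mm⁴

Break the section into simple shapes (no overlaps), measuring from the bottom-left corner of the bounding box.
Rectangular body: 55 × 85, A = 4 675 mm², y = 42.5 mm, Ī = 2 814 740 mm⁴.
Semicircular cap: semicircle r = 27.5, A = 1 188 mm², y = 96.67 mm, Ī = 62 772 mm⁴.
Centroid: ȳ = ΣA·y / ΣA = 53.48 mm.
Transfer each piece to the centroidal x-axis using Ī + A·d² with d = y − 53.48:
  rectangular body: d = -10.98 mm → contributes +3 377 942 mm⁴
  semicircular cap: d = 43.2 mm → contributes +2 279 236 mm⁴
Total I = 5 657 178 mm⁴.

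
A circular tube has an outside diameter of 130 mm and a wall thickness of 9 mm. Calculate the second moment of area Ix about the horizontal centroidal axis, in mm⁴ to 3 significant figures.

Ix ≈ 6.30 × 10⁶ mm⁴

Treat the section as a set of non-overlapping primitives; coordinates are from the bounding-box lower-left.
Outer circle: ⌀130, A = 13 273 mm², y = 65 mm, Ī = 14 019 848 mm⁴.
Bore (subtracted): ⌀112, A = 9 852 mm², y = 65 mm, Ī = 7 723 995 mm⁴.
By symmetry the centroid is at mid-height, ȳ = 65 mm.
All pieces are centred on the horizontal centroidal axis, so I = ΣĪ (holes subtracted) = 6 295 853 mm⁴.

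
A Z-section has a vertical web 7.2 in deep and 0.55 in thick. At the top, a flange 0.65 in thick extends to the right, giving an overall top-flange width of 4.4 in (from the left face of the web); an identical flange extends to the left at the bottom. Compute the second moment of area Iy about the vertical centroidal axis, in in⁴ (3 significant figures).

Split into non-overlapping primitives; take the origin at the lower-left of the bounding box.
Web: 0.55 × 7.2, A = 3.96 in², x = 4.125 in, Ī = 0.099825 in⁴.
Top flange (beyond web): 3.85 × 0.65, A = 2.5025 in², x = 6.325 in, Ī = 3.0911 in⁴.
Bottom flange (beyond web): 3.85 × 0.65, A = 2.5025 in², x = 1.925 in, Ī = 3.0911 in⁴.
Centroid: x̄ = ΣA·x / ΣA = 4.125 in.
Transfer each piece to the vertical centroidal axis using Ī + A·d² with d = x − 4.125:
  web: d = 0 in → contributes +0.099825 in⁴
  top flange (beyond web): d = 2.2 in → contributes +15.203 in⁴
  bottom flange (beyond web): d = -2.2 in → contributes +15.203 in⁴
Total I = 30.506 in⁴.

Iy ≈ 30.5 in⁴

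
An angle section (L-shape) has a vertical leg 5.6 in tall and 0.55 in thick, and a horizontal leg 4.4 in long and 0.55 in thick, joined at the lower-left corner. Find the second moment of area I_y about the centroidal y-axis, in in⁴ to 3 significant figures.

I_y ≈ 8.77 in⁴

Break the section into simple shapes (no overlaps), measuring from the bottom-left corner of the bounding box.
Vertical leg: 0.55 × 5.6, A = 3.08 in², x = 0.275 in, Ī = 0.077642 in⁴.
Horizontal leg (remainder): 3.85 × 0.55, A = 2.1175 in², x = 2.475 in, Ī = 2.6156 in⁴.
Centroid: x̄ = ΣA·x / ΣA = 1.1713 in.
Transfer each piece to the centroidal y-axis using Ī + A·d² with d = x − 1.1713:
  vertical leg: d = -0.8963 in → contributes +2.552 in⁴
  horizontal leg (remainder): d = 1.3037 in → contributes +6.2145 in⁴
Total I = 8.7665 in⁴.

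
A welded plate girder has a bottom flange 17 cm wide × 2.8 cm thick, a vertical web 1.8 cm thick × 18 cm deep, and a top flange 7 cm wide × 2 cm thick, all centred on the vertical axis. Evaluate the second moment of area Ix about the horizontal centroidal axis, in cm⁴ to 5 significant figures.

Ix ≈ 6118.0 cm⁴

Split into non-overlapping primitives; take the origin at the lower-left of the bounding box.
Bottom plate: 17 × 2.8, A = 47.6 cm², y = 1.4 cm, Ī = 31.09867 cm⁴.
Web plate: 1.8 × 18, A = 32.4 cm², y = 11.8 cm, Ī = 874.8 cm⁴.
Top plate: 7 × 2, A = 14 cm², y = 21.8 cm, Ī = 4.666667 cm⁴.
Centroid: ȳ = ΣA·y / ΣA = 8.022979 cm.
Transfer each piece to the horizontal centroidal axis using Ī + A·d² with d = y − 8.022979:
  bottom plate: d = -6.622979 cm → contributes +2119.018 cm⁴
  web plate: d = 3.777021 cm → contributes +1337.015 cm⁴
  top plate: d = 13.77702 cm → contributes +2661.955 cm⁴
Total I = 6117.988 cm⁴.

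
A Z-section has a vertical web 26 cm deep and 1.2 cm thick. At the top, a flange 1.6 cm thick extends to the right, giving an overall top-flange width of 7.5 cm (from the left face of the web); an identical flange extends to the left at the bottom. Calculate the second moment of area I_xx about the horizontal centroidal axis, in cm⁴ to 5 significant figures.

Treat the section as a set of non-overlapping primitives; coordinates are from the bounding-box lower-left.
Web: 1.2 × 26, A = 31.2 cm², y = 13 cm, Ī = 1757.6 cm⁴.
Top flange (beyond web): 6.3 × 1.6, A = 10.08 cm², y = 25.2 cm, Ī = 2.1504 cm⁴.
Bottom flange (beyond web): 6.3 × 1.6, A = 10.08 cm², y = 0.8 cm, Ī = 2.1504 cm⁴.
Centroid: ȳ = ΣA·y / ΣA = 13 cm.
Transfer each piece to the horizontal centroidal axis using Ī + A·d² with d = y − 13:
  web: d = 0 cm → contributes +1757.6 cm⁴
  top flange (beyond web): d = 12.2 cm → contributes +1502.458 cm⁴
  bottom flange (beyond web): d = -12.2 cm → contributes +1502.458 cm⁴
Total I = 4762.515 cm⁴.

I_xx ≈ 4762.5 cm⁴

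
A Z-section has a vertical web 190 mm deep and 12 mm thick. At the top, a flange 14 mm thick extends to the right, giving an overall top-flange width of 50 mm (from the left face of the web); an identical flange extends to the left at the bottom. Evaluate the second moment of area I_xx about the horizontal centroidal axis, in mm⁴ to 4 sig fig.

Split into non-overlapping primitives; take the origin at the lower-left of the bounding box.
Web: 12 × 190, A = 2 280 mm², y = 95 mm, Ī = 6 859 000 mm⁴.
Top flange (beyond web): 38 × 14, A = 532 mm², y = 183 mm, Ī = 8689.33 mm⁴.
Bottom flange (beyond web): 38 × 14, A = 532 mm², y = 7 mm, Ī = 8689.33 mm⁴.
Centroid: ȳ = ΣA·y / ΣA = 95 mm.
Transfer each piece to the horizontal centroidal axis using Ī + A·d² with d = y − 95:
  web: d = 0 mm → contributes +6 859 000 mm⁴
  top flange (beyond web): d = 88 mm → contributes +4 128 497 mm⁴
  bottom flange (beyond web): d = -88 mm → contributes +4 128 497 mm⁴
Total I = 15 115 995 mm⁴.

I_xx ≈ 1.512 × 10⁷ mm⁴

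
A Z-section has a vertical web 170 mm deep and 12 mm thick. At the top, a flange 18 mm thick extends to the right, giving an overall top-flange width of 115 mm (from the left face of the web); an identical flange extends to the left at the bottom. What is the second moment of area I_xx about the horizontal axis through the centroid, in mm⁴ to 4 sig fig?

I_xx ≈ 2.643 × 10⁷ mm⁴

Treat the section as a set of non-overlapping primitives; coordinates are from the bounding-box lower-left.
Web: 12 × 170, A = 2 040 mm², y = 85 mm, Ī = 4 913 000 mm⁴.
Top flange (beyond web): 103 × 18, A = 1 854 mm², y = 161 mm, Ī = 50 058 mm⁴.
Bottom flange (beyond web): 103 × 18, A = 1 854 mm², y = 9 mm, Ī = 50 058 mm⁴.
Centroid: ȳ = ΣA·y / ΣA = 85 mm.
Transfer each piece to the horizontal axis through the centroid using Ī + A·d² with d = y − 85:
  web: d = 0 mm → contributes +4 913 000 mm⁴
  top flange (beyond web): d = 76 mm → contributes +10 758 762 mm⁴
  bottom flange (beyond web): d = -76 mm → contributes +10 758 762 mm⁴
Total I = 26 430 524 mm⁴.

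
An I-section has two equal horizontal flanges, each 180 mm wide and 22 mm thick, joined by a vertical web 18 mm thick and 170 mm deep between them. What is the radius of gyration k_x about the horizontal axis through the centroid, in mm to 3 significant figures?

k_x ≈ 85.7 mm

Treat the section as a set of non-overlapping primitives; coordinates are from the bounding-box lower-left.
Bottom flange: 180 × 22, A = 3 960 mm², y = 11 mm, Ī = 159 720 mm⁴.
Web: 18 × 170, A = 3 060 mm², y = 107 mm, Ī = 7 369 500 mm⁴.
Top flange: 180 × 22, A = 3 960 mm², y = 203 mm, Ī = 159 720 mm⁴.
By symmetry the centroid is at mid-height, ȳ = 107 mm.
Transfer each piece to the horizontal axis through the centroid using Ī + A·d² with d = y − 107:
  bottom flange: d = -96 mm → contributes +36 655 080 mm⁴
  web: d = 0 mm → contributes +7 369 500 mm⁴
  top flange: d = 96 mm → contributes +36 655 080 mm⁴
Total I = 80 679 660 mm⁴.
Radius of gyration: k = √(I/A) = √(80 679 660 / 10 980) = 85.72 mm.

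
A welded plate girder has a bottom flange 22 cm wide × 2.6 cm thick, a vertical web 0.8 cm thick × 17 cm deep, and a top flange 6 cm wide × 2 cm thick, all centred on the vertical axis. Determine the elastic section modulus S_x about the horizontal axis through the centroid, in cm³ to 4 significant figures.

S_x ≈ 285.1 cm³

Decompose the section into non-overlapping parts with the origin at the bottom-left of its bounding rectangle.
Bottom plate: 22 × 2.6, A = 57.2 cm², y = 1.3 cm, Ī = 32.2227 cm⁴.
Web plate: 0.8 × 17, A = 13.6 cm², y = 11.1 cm, Ī = 327.533 cm⁴.
Top plate: 6 × 2, A = 12 cm², y = 20.6 cm, Ī = 4 cm⁴.
Centroid: ȳ = ΣA·y / ΣA = 5.70676 cm.
Transfer each piece to the horizontal axis through the centroid using Ī + A·d² with d = y − 5.70676:
  bottom plate: d = -4.40676 cm → contributes +1143.02 cm⁴
  web plate: d = 5.39324 cm → contributes +723.117 cm⁴
  top plate: d = 14.8932 cm → contributes +2665.7 cm⁴
Total I = 4531.84 cm⁴.
Extreme fibre distance c = 15.8932 cm; S = I/c = 285.143 cm³.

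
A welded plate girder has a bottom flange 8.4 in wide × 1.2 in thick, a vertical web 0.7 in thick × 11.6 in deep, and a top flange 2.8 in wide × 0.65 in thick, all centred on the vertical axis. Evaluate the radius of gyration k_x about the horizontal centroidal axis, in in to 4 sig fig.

Treat the section as a set of non-overlapping primitives; coordinates are from the bounding-box lower-left.
Bottom plate: 8.4 × 1.2, A = 10.08 in², y = 0.6 in, Ī = 1.2096 in⁴.
Web plate: 0.7 × 11.6, A = 8.12 in², y = 7 in, Ī = 91.0523 in⁴.
Top plate: 2.8 × 0.65, A = 1.82 in², y = 13.125 in, Ī = 0.0640792 in⁴.
Centroid: ȳ = ΣA·y / ΣA = 4.33444 in.
Transfer each piece to the horizontal centroidal axis using Ī + A·d² with d = y − 4.33444:
  bottom plate: d = -3.73444 in → contributes +141.786 in⁴
  web plate: d = 2.66556 in → contributes +148.747 in⁴
  top plate: d = 8.79056 in → contributes +140.703 in⁴
Total I = 431.235 in⁴.
Radius of gyration: k = √(I/A) = √(431.235 / 20.02) = 4.64114 in.

k_x ≈ 4.641 in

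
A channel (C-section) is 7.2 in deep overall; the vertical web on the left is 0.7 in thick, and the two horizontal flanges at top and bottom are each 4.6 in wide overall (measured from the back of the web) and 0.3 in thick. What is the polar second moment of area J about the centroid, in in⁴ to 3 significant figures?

Split into non-overlapping primitives; take the origin at the lower-left of the bounding box.
Web: 0.7 × 7.2, A = 5.04 in², y = 3.6 in, Ī = 21.773 in⁴.
Top flange (beyond web): 3.9 × 0.3, A = 1.17 in², y = 7.05 in, Ī = 0.008775 in⁴.
Bottom flange (beyond web): 3.9 × 0.3, A = 1.17 in², y = 0.15 in, Ī = 0.008775 in⁴.
By symmetry the centroid is at mid-height, ȳ = 3.6 in.
Transfer each piece to the centroidal x-axis using Ī + A·d² with d = y − 3.6:
  web: d = 0 in → contributes +21.773 in⁴
  top flange (beyond web): d = 3.45 in → contributes +13.935 in⁴
  bottom flange (beyond web): d = -3.45 in → contributes +13.935 in⁴
Total I = 49.642 in⁴.
For the y-axis: x̄ = 1.0793 in.
Repeating about the centroidal y-axis gives I_y = 11.625 in⁴.
Polar second moment: J = I_x + I_y = 61.268 in⁴.

J ≈ 61.3 in⁴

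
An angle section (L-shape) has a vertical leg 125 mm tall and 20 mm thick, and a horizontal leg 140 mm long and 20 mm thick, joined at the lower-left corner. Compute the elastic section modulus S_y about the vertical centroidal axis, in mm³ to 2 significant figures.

Treat the section as a set of non-overlapping primitives; coordinates are from the bounding-box lower-left.
Vertical leg: 20 × 125, A = 2 500 mm², x = 10 mm, Ī = 83 333 mm⁴.
Horizontal leg (remainder): 120 × 20, A = 2 400 mm², x = 80 mm, Ī = 2 880 000 mm⁴.
Centroid: x̄ = ΣA·x / ΣA = 44.29 mm.
Transfer each piece to the vertical centroidal axis using Ī + A·d² with d = x − 44.29:
  vertical leg: d = -34.29 mm → contributes +3 022 109 mm⁴
  horizontal leg (remainder): d = 35.71 mm → contributes +5 941 224 mm⁴
Total I = 8 963 333 mm⁴.
Extreme fibre distance c = 95.71 mm; S = I/c = 93 647 mm³.

S_y ≈ 9.4 × 10⁴ mm³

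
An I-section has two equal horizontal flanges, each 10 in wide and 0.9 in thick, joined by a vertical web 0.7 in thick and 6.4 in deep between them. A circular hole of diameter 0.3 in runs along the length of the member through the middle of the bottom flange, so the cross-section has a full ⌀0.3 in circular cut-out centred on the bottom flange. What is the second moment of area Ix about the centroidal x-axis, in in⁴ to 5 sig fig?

Ix ≈ 255.37 in⁴

Treat the section as a set of non-overlapping primitives; coordinates are from the bounding-box lower-left.
Bottom flange: 10 × 0.9, A = 9 in², y = 0.45 in, Ī = 0.6075 in⁴.
Web: 0.7 × 6.4, A = 4.48 in², y = 4.1 in, Ī = 15.29173 in⁴.
Top flange: 10 × 0.9, A = 9 in², y = 7.75 in, Ī = 0.6075 in⁴.
Hole (subtracted): ⌀0.3, A = 0.07068583 in², y = 0.45 in, Ī = 0.0003976078 in⁴.
Centroid: ȳ = ΣA·y / ΣA = 4.111513 in.
Transfer each piece to the centroidal x-axis using Ī + A·d² with d = y − 4.111513:
  bottom flange: d = -3.661513 in → contributes +121.2676 in⁴
  web: d = -0.01151322 in → contributes +15.29233 in⁴
  top flange: d = 3.638487 in → contributes +119.7548 in⁴
  hole: d = -3.661513 in → contributes −0.9480599 in⁴
Total I = 255.3667 in⁴.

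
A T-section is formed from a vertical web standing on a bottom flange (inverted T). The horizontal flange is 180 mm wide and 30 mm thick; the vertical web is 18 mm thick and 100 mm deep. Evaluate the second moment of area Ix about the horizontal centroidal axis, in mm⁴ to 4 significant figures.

Ix ≈ 7.609 × 10⁶ mm⁴

Split into non-overlapping primitives; take the origin at the lower-left of the bounding box.
Flange: 180 × 30, A = 5 400 mm², y = 15 mm, Ī = 405 000 mm⁴.
Web: 18 × 100, A = 1 800 mm², y = 80 mm, Ī = 1 500 000 mm⁴.
Centroid: ȳ = ΣA·y / ΣA = 31.25 mm.
Transfer each piece to the horizontal centroidal axis using Ī + A·d² with d = y − 31.25:
  flange: d = -16.25 mm → contributes +1 830 938 mm⁴
  web: d = 48.75 mm → contributes +5 777 813 mm⁴
Total I = 7 608 750 mm⁴.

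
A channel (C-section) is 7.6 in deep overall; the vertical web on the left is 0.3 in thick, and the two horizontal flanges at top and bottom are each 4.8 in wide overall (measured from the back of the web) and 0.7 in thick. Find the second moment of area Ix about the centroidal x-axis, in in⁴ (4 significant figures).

Split into non-overlapping primitives; take the origin at the lower-left of the bounding box.
Web: 0.3 × 7.6, A = 2.28 in², y = 3.8 in, Ī = 10.9744 in⁴.
Top flange (beyond web): 4.5 × 0.7, A = 3.15 in², y = 7.25 in, Ī = 0.128625 in⁴.
Bottom flange (beyond web): 4.5 × 0.7, A = 3.15 in², y = 0.35 in, Ī = 0.128625 in⁴.
By symmetry the centroid is at mid-height, ȳ = 3.8 in.
Transfer each piece to the centroidal x-axis using Ī + A·d² with d = y − 3.8:
  web: d = 0 in → contributes +10.9744 in⁴
  top flange (beyond web): d = 3.45 in → contributes +37.6215 in⁴
  bottom flange (beyond web): d = -3.45 in → contributes +37.6215 in⁴
Total I = 86.2174 in⁴.

Ix ≈ 86.22 in⁴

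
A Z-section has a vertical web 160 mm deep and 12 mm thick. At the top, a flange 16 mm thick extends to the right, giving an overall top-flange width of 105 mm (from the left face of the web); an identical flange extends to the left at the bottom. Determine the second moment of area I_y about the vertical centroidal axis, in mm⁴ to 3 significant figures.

I_y ≈ 1.04 × 10⁷ mm⁴

Treat the section as a set of non-overlapping primitives; coordinates are from the bounding-box lower-left.
Web: 12 × 160, A = 1 920 mm², x = 99 mm, Ī = 23 040 mm⁴.
Top flange (beyond web): 93 × 16, A = 1 488 mm², x = 151.5 mm, Ī = 1 072 476 mm⁴.
Bottom flange (beyond web): 93 × 16, A = 1 488 mm², x = 46.5 mm, Ī = 1 072 476 mm⁴.
Centroid: x̄ = ΣA·x / ΣA = 99 mm.
Transfer each piece to the vertical centroidal axis using Ī + A·d² with d = x − 99:
  web: d = 0 mm → contributes +23 040 mm⁴
  top flange (beyond web): d = 52.5 mm → contributes +5 173 776 mm⁴
  bottom flange (beyond web): d = -52.5 mm → contributes +5 173 776 mm⁴
Total I = 10 370 592 mm⁴.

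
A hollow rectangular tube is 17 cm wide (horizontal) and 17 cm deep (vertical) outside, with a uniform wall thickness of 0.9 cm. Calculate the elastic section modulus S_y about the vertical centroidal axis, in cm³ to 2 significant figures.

Decompose the section into non-overlapping parts with the origin at the bottom-left of its bounding rectangle.
Outer rectangle: 17 × 17, A = 289 cm², x = 8.5 cm, Ī = 6 960 cm⁴.
Inner void (subtracted): 15.2 × 15.2, A = 231 cm², x = 8.5 cm, Ī = 4 448 cm⁴.
By symmetry the centroid is at mid-width, x̄ = 8.5 cm.
All pieces are centred on the vertical centroidal axis, so I = ΣĪ (holes subtracted) = 2 512 cm⁴.
Extreme fibre distance c = 8.5 cm; S = I/c = 295.5 cm³.

S_y ≈ 300 cm³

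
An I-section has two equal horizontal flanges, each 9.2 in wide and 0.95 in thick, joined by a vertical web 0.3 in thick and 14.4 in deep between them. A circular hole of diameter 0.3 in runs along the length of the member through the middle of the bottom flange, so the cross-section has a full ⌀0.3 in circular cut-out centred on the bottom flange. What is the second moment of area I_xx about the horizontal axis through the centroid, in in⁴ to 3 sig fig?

Decompose the section into non-overlapping parts with the origin at the bottom-left of its bounding rectangle.
Bottom flange: 9.2 × 0.95, A = 8.74 in², y = 0.475 in, Ī = 0.65732 in⁴.
Web: 0.3 × 14.4, A = 4.32 in², y = 8.15 in, Ī = 74.65 in⁴.
Top flange: 9.2 × 0.95, A = 8.74 in², y = 15.825 in, Ī = 0.65732 in⁴.
Hole (subtracted): ⌀0.3, A = 0.070686 in², y = 0.475 in, Ī = 0.00039761 in⁴.
Centroid: ȳ = ΣA·y / ΣA = 8.175 in.
Transfer each piece to the horizontal axis through the centroid using Ī + A·d² with d = y − 8.175:
  bottom flange: d = -7.7 in → contributes +518.85 in⁴
  web: d = -0.024967 in → contributes +74.652 in⁴
  top flange: d = 7.65 in → contributes +512.15 in⁴
  hole: d = -7.7 in → contributes −4.1913 in⁴
Total I = 1101.5 in⁴.

I_xx ≈ 1100 in⁴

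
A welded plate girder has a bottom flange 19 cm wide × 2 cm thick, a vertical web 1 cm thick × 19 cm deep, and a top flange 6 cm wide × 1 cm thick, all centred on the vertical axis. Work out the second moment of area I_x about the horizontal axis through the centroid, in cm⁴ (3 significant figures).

I_x ≈ 3550 cm⁴

Split into non-overlapping primitives; take the origin at the lower-left of the bounding box.
Bottom plate: 19 × 2, A = 38 cm², y = 1 cm, Ī = 12.667 cm⁴.
Web plate: 1 × 19, A = 19 cm², y = 11.5 cm, Ī = 571.58 cm⁴.
Top plate: 6 × 1, A = 6 cm², y = 21.5 cm, Ī = 0.5 cm⁴.
Centroid: ȳ = ΣA·y / ΣA = 6.119 cm.
Transfer each piece to the horizontal axis through the centroid using Ī + A·d² with d = y − 6.119:
  bottom plate: d = -5.119 cm → contributes +1008.4 cm⁴
  web plate: d = 5.381 cm → contributes +1121.7 cm⁴
  top plate: d = 15.381 cm → contributes +1419.9 cm⁴
Total I = 3550.1 cm⁴.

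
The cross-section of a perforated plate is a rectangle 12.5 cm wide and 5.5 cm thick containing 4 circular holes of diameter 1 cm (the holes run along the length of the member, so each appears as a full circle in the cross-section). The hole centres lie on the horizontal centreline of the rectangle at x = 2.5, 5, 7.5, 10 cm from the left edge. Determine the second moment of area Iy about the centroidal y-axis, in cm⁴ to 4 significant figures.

Iy ≈ 870.4 cm⁴

Decompose the section into non-overlapping parts with the origin at the bottom-left of its bounding rectangle.
Plate: 12.5 × 5.5, A = 68.75 cm², x = 6.25 cm, Ī = 895.182 cm⁴.
Hole 1 (subtracted): ⌀1, A = 0.785398 cm², x = 2.5 cm, Ī = 0.0490874 cm⁴.
Hole 2 (subtracted): ⌀1, A = 0.785398 cm², x = 5 cm, Ī = 0.0490874 cm⁴.
Hole 3 (subtracted): ⌀1, A = 0.785398 cm², x = 7.5 cm, Ī = 0.0490874 cm⁴.
Hole 4 (subtracted): ⌀1, A = 0.785398 cm², x = 10 cm, Ī = 0.0490874 cm⁴.
By symmetry the centroid is at mid-width, x̄ = 6.25 cm.
Transfer each piece to the centroidal y-axis using Ī + A·d² with d = x − 6.25:
  plate: d = 0 cm → contributes +895.182 cm⁴
  hole 1: d = -3.75 cm → contributes −11.0937 cm⁴
  hole 2: d = -1.25 cm → contributes −1.27627 cm⁴
  hole 3: d = 1.25 cm → contributes −1.27627 cm⁴
  hole 4: d = 3.75 cm → contributes −11.0937 cm⁴
Total I = 870.442 cm⁴.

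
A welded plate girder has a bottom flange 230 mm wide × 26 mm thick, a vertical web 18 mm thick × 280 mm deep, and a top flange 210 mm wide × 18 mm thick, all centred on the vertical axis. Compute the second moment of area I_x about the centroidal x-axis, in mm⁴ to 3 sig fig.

I_x ≈ 2.49 × 10⁸ mm⁴

Treat the section as a set of non-overlapping primitives; coordinates are from the bounding-box lower-left.
Bottom plate: 230 × 26, A = 5 980 mm², y = 13 mm, Ī = 336 873 mm⁴.
Web plate: 18 × 280, A = 5 040 mm², y = 166 mm, Ī = 32 928 000 mm⁴.
Top plate: 210 × 18, A = 3 780 mm², y = 315 mm, Ī = 102 060 mm⁴.
Centroid: ȳ = ΣA·y / ΣA = 142.24 mm.
Transfer each piece to the centroidal x-axis using Ī + A·d² with d = y − 142.24:
  bottom plate: d = -129.24 mm → contributes +100 213 160 mm⁴
  web plate: d = 23.765 mm → contributes +35 774 435 mm⁴
  top plate: d = 172.76 mm → contributes +112 926 360 mm⁴
Total I = 248 913 955 mm⁴.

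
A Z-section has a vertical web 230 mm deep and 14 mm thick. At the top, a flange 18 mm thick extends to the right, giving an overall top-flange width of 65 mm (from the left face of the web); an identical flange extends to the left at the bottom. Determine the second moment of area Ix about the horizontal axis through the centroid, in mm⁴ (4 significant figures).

Split into non-overlapping primitives; take the origin at the lower-left of the bounding box.
Web: 14 × 230, A = 3 220 mm², y = 115 mm, Ī = 14 194 833 mm⁴.
Top flange (beyond web): 51 × 18, A = 918 mm², y = 221 mm, Ī = 24 786 mm⁴.
Bottom flange (beyond web): 51 × 18, A = 918 mm², y = 9 mm, Ī = 24 786 mm⁴.
Centroid: ȳ = ΣA·y / ΣA = 115 mm.
Transfer each piece to the horizontal axis through the centroid using Ī + A·d² with d = y − 115:
  web: d = 0 mm → contributes +14 194 833 mm⁴
  top flange (beyond web): d = 106 mm → contributes +10 339 434 mm⁴
  bottom flange (beyond web): d = -106 mm → contributes +10 339 434 mm⁴
Total I = 34 873 701 mm⁴.

Ix ≈ 3.487 × 10⁷ mm⁴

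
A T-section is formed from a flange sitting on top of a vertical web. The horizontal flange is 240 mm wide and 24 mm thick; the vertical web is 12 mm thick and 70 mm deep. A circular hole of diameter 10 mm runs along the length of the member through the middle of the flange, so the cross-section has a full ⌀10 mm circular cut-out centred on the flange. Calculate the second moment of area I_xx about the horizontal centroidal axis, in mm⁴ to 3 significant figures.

Break the section into simple shapes (no overlaps), measuring from the bottom-left corner of the bounding box.
Flange: 240 × 24, A = 5 760 mm², y = 82 mm, Ī = 276 480 mm⁴.
Web: 12 × 70, A = 840 mm², y = 35 mm, Ī = 343 000 mm⁴.
Hole (subtracted): ⌀10, A = 78.54 mm², y = 82 mm, Ī = 490.87 mm⁴.
Centroid: ȳ = ΣA·y / ΣA = 75.946 mm.
Transfer each piece to the horizontal centroidal axis using Ī + A·d² with d = y − 75.946:
  flange: d = 6.0539 mm → contributes +487 579 mm⁴
  web: d = -40.946 mm → contributes +1 751 333 mm⁴
  hole: d = 6.0539 mm → contributes −3369.3 mm⁴
Total I = 2 235 543 mm⁴.

I_xx ≈ 2.24 × 10⁶ mm⁴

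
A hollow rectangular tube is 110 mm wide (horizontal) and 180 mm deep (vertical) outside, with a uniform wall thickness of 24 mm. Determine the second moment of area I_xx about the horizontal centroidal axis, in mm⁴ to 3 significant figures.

I_xx ≈ 4.16 × 10⁷ mm⁴

Treat the section as a set of non-overlapping primitives; coordinates are from the bounding-box lower-left.
Outer rectangle: 110 × 180, A = 19 800 mm², y = 90 mm, Ī = 53 460 000 mm⁴.
Inner void (subtracted): 62 × 132, A = 8 184 mm², y = 90 mm, Ī = 11 883 168 mm⁴.
By symmetry the centroid is at mid-height, ȳ = 90 mm.
All pieces are centred on the horizontal centroidal axis, so I = ΣĪ (holes subtracted) = 41 576 832 mm⁴.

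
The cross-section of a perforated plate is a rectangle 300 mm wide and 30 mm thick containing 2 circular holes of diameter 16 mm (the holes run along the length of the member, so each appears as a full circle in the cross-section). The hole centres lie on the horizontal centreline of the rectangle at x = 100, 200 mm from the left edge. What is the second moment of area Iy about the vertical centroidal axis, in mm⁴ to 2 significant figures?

Split into non-overlapping primitives; take the origin at the lower-left of the bounding box.
Plate: 300 × 30, A = 9 000 mm², x = 150 mm, Ī = 67 500 000 mm⁴.
Hole 1 (subtracted): ⌀16, A = 201.1 mm², x = 100 mm, Ī = 3 217 mm⁴.
Hole 2 (subtracted): ⌀16, A = 201.1 mm², x = 200 mm, Ī = 3 217 mm⁴.
By symmetry the centroid is at mid-width, x̄ = 150 mm.
Transfer each piece to the vertical centroidal axis using Ī + A·d² with d = x − 150:
  plate: d = 0 mm → contributes +67 500 000 mm⁴
  hole 1: d = -50 mm → contributes −505 872 mm⁴
  hole 2: d = 50 mm → contributes −505 872 mm⁴
Total I = 66 488 256 mm⁴.

Iy ≈ 6.6 × 10⁷ mm⁴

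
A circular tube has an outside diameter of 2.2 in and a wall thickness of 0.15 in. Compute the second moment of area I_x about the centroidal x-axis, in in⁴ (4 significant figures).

I_x ≈ 0.5102 in⁴

Decompose the section into non-overlapping parts with the origin at the bottom-left of its bounding rectangle.
Outer circle: ⌀2.2, A = 3.80133 in², y = 1.1 in, Ī = 1.1499 in⁴.
Bore (subtracted): ⌀1.9, A = 2.83529 in², y = 1.1 in, Ī = 0.639712 in⁴.
By symmetry the centroid is at mid-height, ȳ = 1.1 in.
All pieces are centred on the centroidal x-axis, so I = ΣĪ (holes subtracted) = 0.51019 in⁴.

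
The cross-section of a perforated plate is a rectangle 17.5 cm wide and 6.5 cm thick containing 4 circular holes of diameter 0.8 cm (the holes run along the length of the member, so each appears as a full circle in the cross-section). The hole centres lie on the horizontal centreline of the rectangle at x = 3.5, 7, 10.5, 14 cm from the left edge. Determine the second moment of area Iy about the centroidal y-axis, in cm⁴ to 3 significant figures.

Break the section into simple shapes (no overlaps), measuring from the bottom-left corner of the bounding box.
Plate: 17.5 × 6.5, A = 113.75 cm², x = 8.75 cm, Ī = 2 903 cm⁴.
Hole 1 (subtracted): ⌀0.8, A = 0.50265 cm², x = 3.5 cm, Ī = 0.020106 cm⁴.
Hole 2 (subtracted): ⌀0.8, A = 0.50265 cm², x = 7 cm, Ī = 0.020106 cm⁴.
Hole 3 (subtracted): ⌀0.8, A = 0.50265 cm², x = 10.5 cm, Ī = 0.020106 cm⁴.
Hole 4 (subtracted): ⌀0.8, A = 0.50265 cm², x = 14 cm, Ī = 0.020106 cm⁴.
By symmetry the centroid is at mid-width, x̄ = 8.75 cm.
Transfer each piece to the centroidal y-axis using Ī + A·d² with d = x − 8.75:
  plate: d = 0 cm → contributes +2 903 cm⁴
  hole 1: d = -5.25 cm → contributes −13.875 cm⁴
  hole 2: d = -1.75 cm → contributes −1.5595 cm⁴
  hole 3: d = 1.75 cm → contributes −1.5595 cm⁴
  hole 4: d = 5.25 cm → contributes −13.875 cm⁴
Total I = 2872.1 cm⁴.

Iy ≈ 2870 cm⁴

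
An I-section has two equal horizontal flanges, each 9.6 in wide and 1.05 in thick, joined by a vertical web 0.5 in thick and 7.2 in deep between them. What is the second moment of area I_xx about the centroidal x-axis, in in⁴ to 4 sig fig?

I_xx ≈ 360.4 in⁴

Treat the section as a set of non-overlapping primitives; coordinates are from the bounding-box lower-left.
Bottom flange: 9.6 × 1.05, A = 10.08 in², y = 0.525 in, Ī = 0.9261 in⁴.
Web: 0.5 × 7.2, A = 3.6 in², y = 4.65 in, Ī = 15.552 in⁴.
Top flange: 9.6 × 1.05, A = 10.08 in², y = 8.775 in, Ī = 0.9261 in⁴.
By symmetry the centroid is at mid-height, ȳ = 4.65 in.
Transfer each piece to the centroidal x-axis using Ī + A·d² with d = y − 4.65:
  bottom flange: d = -4.125 in → contributes +172.444 in⁴
  web: d = 0 in → contributes +15.552 in⁴
  top flange: d = 4.125 in → contributes +172.444 in⁴
Total I = 360.439 in⁴.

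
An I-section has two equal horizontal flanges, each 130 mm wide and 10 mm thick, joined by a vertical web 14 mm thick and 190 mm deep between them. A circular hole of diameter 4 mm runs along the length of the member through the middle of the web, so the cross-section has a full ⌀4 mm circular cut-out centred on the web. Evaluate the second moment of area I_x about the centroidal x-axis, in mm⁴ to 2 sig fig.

Break the section into simple shapes (no overlaps), measuring from the bottom-left corner of the bounding box.
Bottom flange: 130 × 10, A = 1 300 mm², y = 5 mm, Ī = 10 833 mm⁴.
Web: 14 × 190, A = 2 660 mm², y = 105 mm, Ī = 8 002 167 mm⁴.
Top flange: 130 × 10, A = 1 300 mm², y = 205 mm, Ī = 10 833 mm⁴.
Hole (subtracted): ⌀4, A = 12.57 mm², y = 105 mm, Ī = 12.57 mm⁴.
By symmetry the centroid is at mid-height, ȳ = 105 mm.
Transfer each piece to the centroidal x-axis using Ī + A·d² with d = y − 105:
  bottom flange: d = -100 mm → contributes +13 010 833 mm⁴
  web: d = 0 mm → contributes +8 002 167 mm⁴
  top flange: d = 100 mm → contributes +13 010 833 mm⁴
  hole: d = 0 mm → contributes −12.57 mm⁴
Total I = 34 023 821 mm⁴.

I_x ≈ 3.4 × 10⁷ mm⁴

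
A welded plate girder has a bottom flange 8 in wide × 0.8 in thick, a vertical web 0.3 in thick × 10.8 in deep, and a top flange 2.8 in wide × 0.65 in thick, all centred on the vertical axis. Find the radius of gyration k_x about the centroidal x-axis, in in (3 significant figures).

k_x ≈ 4.62 in

Decompose the section into non-overlapping parts with the origin at the bottom-left of its bounding rectangle.
Bottom plate: 8 × 0.8, A = 6.4 in², y = 0.4 in, Ī = 0.34133 in⁴.
Web plate: 0.3 × 10.8, A = 3.24 in², y = 6.2 in, Ī = 31.493 in⁴.
Top plate: 2.8 × 0.65, A = 1.82 in², y = 11.925 in, Ī = 0.064079 in⁴.
Centroid: ȳ = ΣA·y / ΣA = 3.8701 in.
Transfer each piece to the centroidal x-axis using Ī + A·d² with d = y − 3.8701:
  bottom plate: d = -3.4701 in → contributes +77.408 in⁴
  web plate: d = 2.3299 in → contributes +49.081 in⁴
  top plate: d = 8.0549 in → contributes +118.15 in⁴
Total I = 244.64 in⁴.
Radius of gyration: k = √(I/A) = √(244.64 / 11.46) = 4.6203 in.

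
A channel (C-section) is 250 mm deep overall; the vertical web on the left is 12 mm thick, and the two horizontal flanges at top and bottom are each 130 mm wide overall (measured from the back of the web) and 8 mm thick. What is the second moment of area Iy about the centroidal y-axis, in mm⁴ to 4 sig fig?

Iy ≈ 7.122 × 10⁶ mm⁴

Decompose the section into non-overlapping parts with the origin at the bottom-left of its bounding rectangle.
Web: 12 × 250, A = 3 000 mm², x = 6 mm, Ī = 36 000 mm⁴.
Top flange (beyond web): 118 × 8, A = 944 mm², x = 71 mm, Ī = 1 095 355 mm⁴.
Bottom flange (beyond web): 118 × 8, A = 944 mm², x = 71 mm, Ī = 1 095 355 mm⁴.
Centroid: x̄ = ΣA·x / ΣA = 31.1064 mm.
Transfer each piece to the centroidal y-axis using Ī + A·d² with d = x − 31.1064:
  web: d = -25.1064 mm → contributes +1 926 991 mm⁴
  top flange (beyond web): d = 39.8936 mm → contributes +2 597 731 mm⁴
  bottom flange (beyond web): d = 39.8936 mm → contributes +2 597 731 mm⁴
Total I = 7 122 454 mm⁴.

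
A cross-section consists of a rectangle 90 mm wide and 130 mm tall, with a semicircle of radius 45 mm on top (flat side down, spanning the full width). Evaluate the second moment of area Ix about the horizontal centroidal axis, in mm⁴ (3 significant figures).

Ix ≈ 3.46 × 10⁷ mm⁴

Break the section into simple shapes (no overlaps), measuring from the bottom-left corner of the bounding box.
Rectangular body: 90 × 130, A = 11 700 mm², y = 65 mm, Ī = 16 477 500 mm⁴.
Semicircular cap: semicircle r = 45, A = 3180.9 mm², y = 149.1 mm, Ī = 450 072 mm⁴.
Centroid: ȳ = ΣA·y / ΣA = 82.977 mm.
Transfer each piece to the horizontal centroidal axis using Ī + A·d² with d = y − 82.977:
  rectangular body: d = -17.977 mm → contributes +20 258 415 mm⁴
  semicircular cap: d = 66.122 mm → contributes +14 357 214 mm⁴
Total I = 34 615 629 mm⁴.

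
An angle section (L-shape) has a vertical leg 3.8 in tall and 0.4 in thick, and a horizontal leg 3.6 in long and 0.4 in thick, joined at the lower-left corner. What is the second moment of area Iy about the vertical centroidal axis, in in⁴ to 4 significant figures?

Decompose the section into non-overlapping parts with the origin at the bottom-left of its bounding rectangle.
Vertical leg: 0.4 × 3.8, A = 1.52 in², x = 0.2 in, Ī = 0.0202667 in⁴.
Horizontal leg (remainder): 3.2 × 0.4, A = 1.28 in², x = 2 in, Ī = 1.09227 in⁴.
Centroid: x̄ = ΣA·x / ΣA = 1.02286 in.
Transfer each piece to the vertical centroidal axis using Ī + A·d² with d = x − 1.02286:
  vertical leg: d = -0.822857 in → contributes +1.04945 in⁴
  horizontal leg (remainder): d = 0.977143 in → contributes +2.31442 in⁴
Total I = 3.36387 in⁴.

Iy ≈ 3.364 in⁴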